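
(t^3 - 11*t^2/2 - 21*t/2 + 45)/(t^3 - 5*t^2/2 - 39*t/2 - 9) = (2*t - 5)/(2*t + 1)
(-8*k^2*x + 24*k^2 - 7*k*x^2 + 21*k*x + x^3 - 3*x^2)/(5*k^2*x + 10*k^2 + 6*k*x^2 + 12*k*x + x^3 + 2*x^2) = (-8*k*x + 24*k + x^2 - 3*x)/(5*k*x + 10*k + x^2 + 2*x)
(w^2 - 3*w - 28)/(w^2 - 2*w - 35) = (w + 4)/(w + 5)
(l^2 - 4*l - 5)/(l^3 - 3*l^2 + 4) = (l - 5)/(l^2 - 4*l + 4)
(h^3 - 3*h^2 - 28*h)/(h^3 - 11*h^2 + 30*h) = (h^2 - 3*h - 28)/(h^2 - 11*h + 30)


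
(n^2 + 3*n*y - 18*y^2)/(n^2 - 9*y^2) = (n + 6*y)/(n + 3*y)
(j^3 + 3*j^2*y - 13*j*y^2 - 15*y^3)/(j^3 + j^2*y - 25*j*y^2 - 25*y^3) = (-j + 3*y)/(-j + 5*y)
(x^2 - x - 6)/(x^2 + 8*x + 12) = (x - 3)/(x + 6)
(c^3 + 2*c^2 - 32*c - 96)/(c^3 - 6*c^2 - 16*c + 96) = (c + 4)/(c - 4)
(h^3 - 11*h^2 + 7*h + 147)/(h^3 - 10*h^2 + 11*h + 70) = (h^2 - 4*h - 21)/(h^2 - 3*h - 10)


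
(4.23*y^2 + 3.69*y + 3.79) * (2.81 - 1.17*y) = -4.9491*y^3 + 7.569*y^2 + 5.9346*y + 10.6499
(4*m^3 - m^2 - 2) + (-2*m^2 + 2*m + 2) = 4*m^3 - 3*m^2 + 2*m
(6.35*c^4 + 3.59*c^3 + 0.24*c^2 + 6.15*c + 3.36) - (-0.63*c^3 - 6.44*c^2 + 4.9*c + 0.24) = 6.35*c^4 + 4.22*c^3 + 6.68*c^2 + 1.25*c + 3.12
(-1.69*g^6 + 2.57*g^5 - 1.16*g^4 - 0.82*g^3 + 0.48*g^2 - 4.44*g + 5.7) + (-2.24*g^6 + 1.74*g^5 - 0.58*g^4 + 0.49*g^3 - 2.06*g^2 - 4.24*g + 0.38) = -3.93*g^6 + 4.31*g^5 - 1.74*g^4 - 0.33*g^3 - 1.58*g^2 - 8.68*g + 6.08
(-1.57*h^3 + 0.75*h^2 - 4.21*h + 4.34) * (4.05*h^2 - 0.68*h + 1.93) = -6.3585*h^5 + 4.1051*h^4 - 20.5906*h^3 + 21.8873*h^2 - 11.0765*h + 8.3762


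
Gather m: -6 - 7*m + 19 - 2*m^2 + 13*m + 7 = -2*m^2 + 6*m + 20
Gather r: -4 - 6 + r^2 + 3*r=r^2 + 3*r - 10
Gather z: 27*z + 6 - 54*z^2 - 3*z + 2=-54*z^2 + 24*z + 8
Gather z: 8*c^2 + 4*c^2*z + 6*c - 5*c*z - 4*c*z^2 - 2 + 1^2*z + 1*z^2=8*c^2 + 6*c + z^2*(1 - 4*c) + z*(4*c^2 - 5*c + 1) - 2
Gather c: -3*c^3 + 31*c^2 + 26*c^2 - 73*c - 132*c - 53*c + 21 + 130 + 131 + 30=-3*c^3 + 57*c^2 - 258*c + 312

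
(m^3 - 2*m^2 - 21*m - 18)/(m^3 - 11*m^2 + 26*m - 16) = (m^3 - 2*m^2 - 21*m - 18)/(m^3 - 11*m^2 + 26*m - 16)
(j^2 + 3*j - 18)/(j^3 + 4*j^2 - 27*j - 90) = (j - 3)/(j^2 - 2*j - 15)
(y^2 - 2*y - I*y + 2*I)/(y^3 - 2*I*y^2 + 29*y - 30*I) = (y - 2)/(y^2 - I*y + 30)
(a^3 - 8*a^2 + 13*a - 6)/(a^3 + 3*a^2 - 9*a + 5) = (a - 6)/(a + 5)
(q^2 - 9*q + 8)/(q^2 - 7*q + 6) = (q - 8)/(q - 6)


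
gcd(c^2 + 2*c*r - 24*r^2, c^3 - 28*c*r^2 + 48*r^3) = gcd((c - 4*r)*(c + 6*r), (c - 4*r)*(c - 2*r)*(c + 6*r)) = -c^2 - 2*c*r + 24*r^2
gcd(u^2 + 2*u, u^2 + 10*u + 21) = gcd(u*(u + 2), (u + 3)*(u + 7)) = 1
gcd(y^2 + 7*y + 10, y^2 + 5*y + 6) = y + 2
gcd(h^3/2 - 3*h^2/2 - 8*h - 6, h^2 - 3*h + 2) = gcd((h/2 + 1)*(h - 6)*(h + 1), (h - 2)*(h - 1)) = 1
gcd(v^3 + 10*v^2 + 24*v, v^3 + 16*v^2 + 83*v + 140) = v + 4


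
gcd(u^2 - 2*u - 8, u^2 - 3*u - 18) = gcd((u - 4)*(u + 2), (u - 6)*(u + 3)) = 1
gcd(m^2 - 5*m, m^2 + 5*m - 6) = 1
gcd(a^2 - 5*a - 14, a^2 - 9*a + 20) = 1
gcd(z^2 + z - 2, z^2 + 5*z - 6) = z - 1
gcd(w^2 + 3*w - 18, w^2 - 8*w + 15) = w - 3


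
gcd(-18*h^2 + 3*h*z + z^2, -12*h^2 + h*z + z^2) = -3*h + z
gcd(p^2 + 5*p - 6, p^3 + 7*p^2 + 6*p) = p + 6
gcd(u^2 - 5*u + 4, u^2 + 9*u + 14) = 1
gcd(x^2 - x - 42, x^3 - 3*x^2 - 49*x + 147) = x - 7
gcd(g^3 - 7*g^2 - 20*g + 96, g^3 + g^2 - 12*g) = g^2 + g - 12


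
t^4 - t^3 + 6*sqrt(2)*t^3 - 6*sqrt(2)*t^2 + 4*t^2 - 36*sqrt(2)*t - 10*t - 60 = (t - 3)*(t + 2)*(t + sqrt(2))*(t + 5*sqrt(2))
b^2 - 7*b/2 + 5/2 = (b - 5/2)*(b - 1)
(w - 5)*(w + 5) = w^2 - 25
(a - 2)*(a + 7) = a^2 + 5*a - 14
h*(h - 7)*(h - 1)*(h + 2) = h^4 - 6*h^3 - 9*h^2 + 14*h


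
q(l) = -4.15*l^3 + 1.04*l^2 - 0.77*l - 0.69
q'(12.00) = -1768.61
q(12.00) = -7031.37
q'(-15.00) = -2833.22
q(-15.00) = 14251.11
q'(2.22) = -57.51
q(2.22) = -42.68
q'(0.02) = -0.73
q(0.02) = -0.71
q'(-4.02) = -210.33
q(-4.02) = 288.82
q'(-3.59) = -168.69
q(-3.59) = 207.49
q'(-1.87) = -48.20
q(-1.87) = 31.52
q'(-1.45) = -29.96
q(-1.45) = 15.26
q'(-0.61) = -6.67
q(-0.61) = 1.11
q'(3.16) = -118.52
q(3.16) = -123.69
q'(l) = -12.45*l^2 + 2.08*l - 0.77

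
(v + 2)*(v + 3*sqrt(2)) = v^2 + 2*v + 3*sqrt(2)*v + 6*sqrt(2)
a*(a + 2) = a^2 + 2*a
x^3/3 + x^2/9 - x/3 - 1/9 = (x/3 + 1/3)*(x - 1)*(x + 1/3)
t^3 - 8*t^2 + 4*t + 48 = (t - 6)*(t - 4)*(t + 2)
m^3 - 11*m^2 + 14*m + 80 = (m - 8)*(m - 5)*(m + 2)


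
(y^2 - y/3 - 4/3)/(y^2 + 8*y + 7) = (y - 4/3)/(y + 7)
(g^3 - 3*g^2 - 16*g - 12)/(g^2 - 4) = (g^2 - 5*g - 6)/(g - 2)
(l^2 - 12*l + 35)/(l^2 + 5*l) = (l^2 - 12*l + 35)/(l*(l + 5))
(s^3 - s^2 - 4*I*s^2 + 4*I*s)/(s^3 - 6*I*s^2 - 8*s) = (s - 1)/(s - 2*I)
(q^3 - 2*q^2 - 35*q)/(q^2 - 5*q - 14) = q*(q + 5)/(q + 2)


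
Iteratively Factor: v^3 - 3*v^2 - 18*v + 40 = (v + 4)*(v^2 - 7*v + 10) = (v - 5)*(v + 4)*(v - 2)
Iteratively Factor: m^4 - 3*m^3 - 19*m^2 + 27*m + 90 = (m + 3)*(m^3 - 6*m^2 - m + 30) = (m - 3)*(m + 3)*(m^2 - 3*m - 10) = (m - 5)*(m - 3)*(m + 3)*(m + 2)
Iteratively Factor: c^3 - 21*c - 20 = (c - 5)*(c^2 + 5*c + 4) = (c - 5)*(c + 4)*(c + 1)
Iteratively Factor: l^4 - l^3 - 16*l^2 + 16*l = (l + 4)*(l^3 - 5*l^2 + 4*l) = (l - 1)*(l + 4)*(l^2 - 4*l) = (l - 4)*(l - 1)*(l + 4)*(l)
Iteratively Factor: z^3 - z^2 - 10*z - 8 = (z + 2)*(z^2 - 3*z - 4) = (z - 4)*(z + 2)*(z + 1)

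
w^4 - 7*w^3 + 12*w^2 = w^2*(w - 4)*(w - 3)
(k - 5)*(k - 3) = k^2 - 8*k + 15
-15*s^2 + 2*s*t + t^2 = (-3*s + t)*(5*s + t)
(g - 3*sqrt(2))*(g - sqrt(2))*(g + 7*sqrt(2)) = g^3 + 3*sqrt(2)*g^2 - 50*g + 42*sqrt(2)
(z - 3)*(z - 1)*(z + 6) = z^3 + 2*z^2 - 21*z + 18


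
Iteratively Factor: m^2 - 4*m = (m)*(m - 4)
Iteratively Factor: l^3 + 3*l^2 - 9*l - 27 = (l - 3)*(l^2 + 6*l + 9) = (l - 3)*(l + 3)*(l + 3)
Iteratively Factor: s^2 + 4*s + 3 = (s + 3)*(s + 1)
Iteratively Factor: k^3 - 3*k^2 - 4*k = (k)*(k^2 - 3*k - 4) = k*(k + 1)*(k - 4)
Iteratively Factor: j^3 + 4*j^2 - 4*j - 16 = (j + 2)*(j^2 + 2*j - 8) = (j + 2)*(j + 4)*(j - 2)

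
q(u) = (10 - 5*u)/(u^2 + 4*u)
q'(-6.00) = 1.81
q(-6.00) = 3.33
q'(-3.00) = 7.22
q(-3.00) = -8.33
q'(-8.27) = 0.37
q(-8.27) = 1.45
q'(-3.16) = 10.38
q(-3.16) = -9.72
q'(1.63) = -0.70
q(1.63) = 0.20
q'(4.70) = -0.01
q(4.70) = -0.33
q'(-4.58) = 22.18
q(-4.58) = 12.39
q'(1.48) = -0.89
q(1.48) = 0.32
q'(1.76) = -0.58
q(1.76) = 0.12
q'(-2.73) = 4.31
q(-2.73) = -6.82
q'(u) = (10 - 5*u)*(-2*u - 4)/(u^2 + 4*u)^2 - 5/(u^2 + 4*u)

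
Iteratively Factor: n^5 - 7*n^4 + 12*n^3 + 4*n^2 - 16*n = (n - 2)*(n^4 - 5*n^3 + 2*n^2 + 8*n) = (n - 2)*(n + 1)*(n^3 - 6*n^2 + 8*n) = n*(n - 2)*(n + 1)*(n^2 - 6*n + 8) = n*(n - 4)*(n - 2)*(n + 1)*(n - 2)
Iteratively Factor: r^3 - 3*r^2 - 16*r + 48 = (r + 4)*(r^2 - 7*r + 12) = (r - 3)*(r + 4)*(r - 4)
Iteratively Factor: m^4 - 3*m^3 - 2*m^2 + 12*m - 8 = (m - 2)*(m^3 - m^2 - 4*m + 4) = (m - 2)*(m - 1)*(m^2 - 4) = (m - 2)*(m - 1)*(m + 2)*(m - 2)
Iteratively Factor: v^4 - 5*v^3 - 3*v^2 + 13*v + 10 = (v - 5)*(v^3 - 3*v - 2) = (v - 5)*(v + 1)*(v^2 - v - 2) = (v - 5)*(v - 2)*(v + 1)*(v + 1)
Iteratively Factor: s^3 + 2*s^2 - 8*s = (s - 2)*(s^2 + 4*s) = (s - 2)*(s + 4)*(s)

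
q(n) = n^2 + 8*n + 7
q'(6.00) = 20.00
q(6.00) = 91.00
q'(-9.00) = -10.00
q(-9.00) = 16.00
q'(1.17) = 10.34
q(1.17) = 17.73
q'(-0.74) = 6.52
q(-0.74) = 1.63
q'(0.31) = 8.62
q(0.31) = 9.58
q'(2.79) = 13.58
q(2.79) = 37.10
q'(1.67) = 11.34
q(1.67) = 23.15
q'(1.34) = 10.68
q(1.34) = 19.52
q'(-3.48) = 1.04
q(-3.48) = -8.73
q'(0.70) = 9.40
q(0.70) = 13.09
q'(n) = 2*n + 8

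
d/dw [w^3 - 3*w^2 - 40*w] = 3*w^2 - 6*w - 40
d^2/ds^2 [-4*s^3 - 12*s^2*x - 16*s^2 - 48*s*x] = -24*s - 24*x - 32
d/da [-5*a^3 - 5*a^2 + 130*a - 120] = -15*a^2 - 10*a + 130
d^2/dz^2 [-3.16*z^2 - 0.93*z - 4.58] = -6.32000000000000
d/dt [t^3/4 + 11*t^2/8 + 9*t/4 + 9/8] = 3*t^2/4 + 11*t/4 + 9/4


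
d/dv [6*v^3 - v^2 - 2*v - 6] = 18*v^2 - 2*v - 2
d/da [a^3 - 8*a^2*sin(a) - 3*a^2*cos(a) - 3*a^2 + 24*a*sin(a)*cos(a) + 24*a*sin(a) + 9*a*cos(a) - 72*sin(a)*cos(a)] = 3*a^2*sin(a) - 8*a^2*cos(a) + 3*a^2 - 25*a*sin(a) + 18*a*cos(a) + 24*a*cos(2*a) - 6*a + 24*sin(a) + 12*sin(2*a) + 9*cos(a) - 72*cos(2*a)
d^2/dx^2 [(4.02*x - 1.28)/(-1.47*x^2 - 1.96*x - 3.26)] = (-(2.94*x + 1.96)*(4.02*x - 1.28)*(5.88*x + 3.92) + (35.4564*x + 11.9952)*(1.47*x^2 + 1.96*x + 3.26))/(1.47*x^2 + 1.96*x + 3.26)^3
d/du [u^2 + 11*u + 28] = 2*u + 11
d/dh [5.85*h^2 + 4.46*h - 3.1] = 11.7*h + 4.46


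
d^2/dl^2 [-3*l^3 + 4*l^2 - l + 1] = 8 - 18*l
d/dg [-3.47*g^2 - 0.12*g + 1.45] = -6.94*g - 0.12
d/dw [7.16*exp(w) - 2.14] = 7.16*exp(w)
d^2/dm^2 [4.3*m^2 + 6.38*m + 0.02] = 8.60000000000000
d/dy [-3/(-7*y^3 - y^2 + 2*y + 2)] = 3*(-21*y^2 - 2*y + 2)/(7*y^3 + y^2 - 2*y - 2)^2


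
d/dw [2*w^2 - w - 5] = 4*w - 1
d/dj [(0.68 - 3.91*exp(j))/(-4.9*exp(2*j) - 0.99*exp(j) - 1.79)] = (-19.159*exp(2*j) + 6.664*exp(j) + 7.6721)*exp(j)/(24.01*exp(4*j) + 9.702*exp(3*j) + 18.5221*exp(2*j) + 3.5442*exp(j) + 3.2041)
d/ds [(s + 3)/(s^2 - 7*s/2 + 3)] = 2*(-2*s^2 - 12*s + 27)/(4*s^4 - 28*s^3 + 73*s^2 - 84*s + 36)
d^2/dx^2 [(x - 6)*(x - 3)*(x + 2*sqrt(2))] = 6*x - 18 + 4*sqrt(2)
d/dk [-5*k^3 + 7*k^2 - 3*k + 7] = -15*k^2 + 14*k - 3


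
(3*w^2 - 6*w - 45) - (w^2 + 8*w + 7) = 2*w^2 - 14*w - 52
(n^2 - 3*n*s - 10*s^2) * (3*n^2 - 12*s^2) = 3*n^4 - 9*n^3*s - 42*n^2*s^2 + 36*n*s^3 + 120*s^4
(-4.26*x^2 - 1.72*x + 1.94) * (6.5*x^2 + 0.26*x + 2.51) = -27.69*x^4 - 12.2876*x^3 + 1.4702*x^2 - 3.8128*x + 4.8694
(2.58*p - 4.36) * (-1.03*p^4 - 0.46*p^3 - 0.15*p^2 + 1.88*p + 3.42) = -2.6574*p^5 + 3.304*p^4 + 1.6186*p^3 + 5.5044*p^2 + 0.626800000000001*p - 14.9112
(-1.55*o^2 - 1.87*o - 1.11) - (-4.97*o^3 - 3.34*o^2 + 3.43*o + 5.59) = 4.97*o^3 + 1.79*o^2 - 5.3*o - 6.7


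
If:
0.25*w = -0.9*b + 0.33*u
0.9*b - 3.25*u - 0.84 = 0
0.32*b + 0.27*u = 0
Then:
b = 0.18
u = -0.21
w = -0.91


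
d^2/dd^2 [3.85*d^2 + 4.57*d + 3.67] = 7.70000000000000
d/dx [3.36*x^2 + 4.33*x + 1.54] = 6.72*x + 4.33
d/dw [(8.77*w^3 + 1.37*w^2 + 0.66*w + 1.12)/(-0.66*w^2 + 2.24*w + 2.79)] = (-5.7882*w^4 + 39.2896*w^3 + 76.9093*w^2 + 9.123*w - 0.6674)/(0.4356*w^4 - 2.9568*w^3 + 1.3348*w^2 + 12.4992*w + 7.7841)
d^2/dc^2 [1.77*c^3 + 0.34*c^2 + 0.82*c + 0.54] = 10.62*c + 0.68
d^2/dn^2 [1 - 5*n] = 0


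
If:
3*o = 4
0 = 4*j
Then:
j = 0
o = 4/3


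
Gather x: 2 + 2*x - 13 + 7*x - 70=9*x - 81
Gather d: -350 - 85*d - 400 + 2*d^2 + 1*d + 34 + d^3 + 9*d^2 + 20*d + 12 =d^3 + 11*d^2 - 64*d - 704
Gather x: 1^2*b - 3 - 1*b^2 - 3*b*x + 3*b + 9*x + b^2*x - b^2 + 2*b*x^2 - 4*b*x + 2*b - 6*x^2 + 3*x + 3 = -2*b^2 + 6*b + x^2*(2*b - 6) + x*(b^2 - 7*b + 12)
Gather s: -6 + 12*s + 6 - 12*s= 0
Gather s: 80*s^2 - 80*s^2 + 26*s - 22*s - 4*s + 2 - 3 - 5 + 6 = 0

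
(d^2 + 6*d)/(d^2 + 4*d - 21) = d*(d + 6)/(d^2 + 4*d - 21)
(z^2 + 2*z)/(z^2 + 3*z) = (z + 2)/(z + 3)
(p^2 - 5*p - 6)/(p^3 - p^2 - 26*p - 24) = 1/(p + 4)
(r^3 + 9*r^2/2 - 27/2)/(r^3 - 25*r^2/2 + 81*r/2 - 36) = (r^2 + 6*r + 9)/(r^2 - 11*r + 24)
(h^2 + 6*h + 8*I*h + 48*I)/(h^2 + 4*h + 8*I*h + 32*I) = (h + 6)/(h + 4)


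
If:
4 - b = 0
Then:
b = 4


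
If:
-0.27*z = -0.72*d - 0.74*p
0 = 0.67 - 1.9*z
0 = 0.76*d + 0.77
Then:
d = -1.01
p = 1.11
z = 0.35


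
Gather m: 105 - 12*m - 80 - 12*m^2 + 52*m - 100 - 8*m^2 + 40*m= -20*m^2 + 80*m - 75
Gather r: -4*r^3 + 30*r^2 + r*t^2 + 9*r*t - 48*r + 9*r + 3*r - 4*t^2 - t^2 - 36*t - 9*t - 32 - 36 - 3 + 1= -4*r^3 + 30*r^2 + r*(t^2 + 9*t - 36) - 5*t^2 - 45*t - 70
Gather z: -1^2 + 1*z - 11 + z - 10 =2*z - 22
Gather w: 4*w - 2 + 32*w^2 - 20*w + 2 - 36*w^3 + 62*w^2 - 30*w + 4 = -36*w^3 + 94*w^2 - 46*w + 4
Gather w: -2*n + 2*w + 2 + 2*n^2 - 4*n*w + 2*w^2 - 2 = 2*n^2 - 2*n + 2*w^2 + w*(2 - 4*n)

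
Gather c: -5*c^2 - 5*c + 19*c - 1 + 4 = -5*c^2 + 14*c + 3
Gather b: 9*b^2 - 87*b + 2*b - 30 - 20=9*b^2 - 85*b - 50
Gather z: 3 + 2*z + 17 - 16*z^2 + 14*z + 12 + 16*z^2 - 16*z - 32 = 0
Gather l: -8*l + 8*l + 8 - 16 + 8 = 0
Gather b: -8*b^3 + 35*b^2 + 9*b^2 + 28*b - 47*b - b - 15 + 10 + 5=-8*b^3 + 44*b^2 - 20*b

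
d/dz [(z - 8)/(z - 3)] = 5/(z - 3)^2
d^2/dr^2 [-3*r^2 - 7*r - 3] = -6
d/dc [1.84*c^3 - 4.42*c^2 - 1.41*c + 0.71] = 5.52*c^2 - 8.84*c - 1.41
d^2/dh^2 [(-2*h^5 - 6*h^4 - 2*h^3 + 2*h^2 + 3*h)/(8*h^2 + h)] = 4*(-192*h^4 - 256*h^3 - 78*h^2 - 9*h + 87)/(512*h^3 + 192*h^2 + 24*h + 1)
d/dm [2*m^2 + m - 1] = 4*m + 1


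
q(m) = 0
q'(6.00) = 0.00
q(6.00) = 0.00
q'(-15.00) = 0.00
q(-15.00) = 0.00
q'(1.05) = 0.00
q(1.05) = 0.00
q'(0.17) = 0.00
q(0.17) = 0.00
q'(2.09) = 0.00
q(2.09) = 0.00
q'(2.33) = 0.00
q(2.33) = 0.00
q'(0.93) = 0.00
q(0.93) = 0.00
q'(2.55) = 0.00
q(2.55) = 0.00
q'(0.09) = 0.00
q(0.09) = 0.00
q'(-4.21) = 0.00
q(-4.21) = 0.00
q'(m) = 0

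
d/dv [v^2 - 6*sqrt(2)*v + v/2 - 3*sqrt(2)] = 2*v - 6*sqrt(2) + 1/2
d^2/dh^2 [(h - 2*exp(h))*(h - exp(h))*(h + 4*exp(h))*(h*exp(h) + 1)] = h^4*exp(h) + 4*h^3*exp(2*h) + 8*h^3*exp(h) - 90*h^2*exp(3*h) + 12*h^2*exp(2*h) + 13*h^2*exp(h) + 128*h*exp(4*h) - 120*h*exp(3*h) - 34*h*exp(2*h) + 4*h*exp(h) + 6*h + 64*exp(4*h) + 52*exp(3*h) - 40*exp(2*h) + 2*exp(h)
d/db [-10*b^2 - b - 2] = -20*b - 1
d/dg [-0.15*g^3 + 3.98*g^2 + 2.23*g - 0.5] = -0.45*g^2 + 7.96*g + 2.23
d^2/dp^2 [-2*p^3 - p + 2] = -12*p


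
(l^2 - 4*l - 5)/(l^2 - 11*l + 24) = (l^2 - 4*l - 5)/(l^2 - 11*l + 24)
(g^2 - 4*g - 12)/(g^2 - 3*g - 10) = (g - 6)/(g - 5)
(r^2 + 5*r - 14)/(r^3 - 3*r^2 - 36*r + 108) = (r^2 + 5*r - 14)/(r^3 - 3*r^2 - 36*r + 108)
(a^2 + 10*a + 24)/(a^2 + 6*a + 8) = (a + 6)/(a + 2)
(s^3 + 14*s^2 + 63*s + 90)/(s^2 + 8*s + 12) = (s^2 + 8*s + 15)/(s + 2)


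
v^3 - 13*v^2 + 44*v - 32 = (v - 8)*(v - 4)*(v - 1)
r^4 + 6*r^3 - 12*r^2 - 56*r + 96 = (r - 2)^2*(r + 4)*(r + 6)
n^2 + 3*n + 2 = (n + 1)*(n + 2)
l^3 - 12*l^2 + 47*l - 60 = (l - 5)*(l - 4)*(l - 3)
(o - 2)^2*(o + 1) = o^3 - 3*o^2 + 4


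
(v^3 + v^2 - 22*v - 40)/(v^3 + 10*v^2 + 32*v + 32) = (v - 5)/(v + 4)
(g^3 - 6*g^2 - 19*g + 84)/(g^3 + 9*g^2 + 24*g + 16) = (g^2 - 10*g + 21)/(g^2 + 5*g + 4)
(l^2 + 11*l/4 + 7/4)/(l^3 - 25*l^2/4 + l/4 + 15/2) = (4*l + 7)/(4*l^2 - 29*l + 30)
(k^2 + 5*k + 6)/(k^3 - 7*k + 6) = (k + 2)/(k^2 - 3*k + 2)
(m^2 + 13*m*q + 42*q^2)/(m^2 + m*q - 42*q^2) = (-m - 6*q)/(-m + 6*q)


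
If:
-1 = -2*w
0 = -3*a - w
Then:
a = -1/6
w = 1/2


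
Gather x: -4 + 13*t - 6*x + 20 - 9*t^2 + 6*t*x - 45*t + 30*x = -9*t^2 - 32*t + x*(6*t + 24) + 16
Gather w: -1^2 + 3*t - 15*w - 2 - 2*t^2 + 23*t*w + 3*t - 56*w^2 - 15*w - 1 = -2*t^2 + 6*t - 56*w^2 + w*(23*t - 30) - 4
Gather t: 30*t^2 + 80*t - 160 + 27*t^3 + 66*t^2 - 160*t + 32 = 27*t^3 + 96*t^2 - 80*t - 128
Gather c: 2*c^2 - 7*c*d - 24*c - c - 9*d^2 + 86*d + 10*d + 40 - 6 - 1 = 2*c^2 + c*(-7*d - 25) - 9*d^2 + 96*d + 33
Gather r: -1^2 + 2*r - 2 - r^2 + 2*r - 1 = -r^2 + 4*r - 4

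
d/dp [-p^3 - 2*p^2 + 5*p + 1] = -3*p^2 - 4*p + 5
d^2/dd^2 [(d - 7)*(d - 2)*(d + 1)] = 6*d - 16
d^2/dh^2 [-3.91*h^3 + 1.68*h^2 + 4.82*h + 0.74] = 3.36 - 23.46*h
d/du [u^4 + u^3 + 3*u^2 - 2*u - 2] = 4*u^3 + 3*u^2 + 6*u - 2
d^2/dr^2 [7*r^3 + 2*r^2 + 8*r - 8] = 42*r + 4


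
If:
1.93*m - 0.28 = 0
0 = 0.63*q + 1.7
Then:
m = 0.15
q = -2.70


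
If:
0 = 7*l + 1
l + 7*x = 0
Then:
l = -1/7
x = 1/49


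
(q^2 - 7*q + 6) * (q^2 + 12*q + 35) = q^4 + 5*q^3 - 43*q^2 - 173*q + 210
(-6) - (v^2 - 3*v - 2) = -v^2 + 3*v - 4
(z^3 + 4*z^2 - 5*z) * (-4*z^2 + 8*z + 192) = -4*z^5 - 8*z^4 + 244*z^3 + 728*z^2 - 960*z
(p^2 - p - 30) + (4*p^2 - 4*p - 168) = 5*p^2 - 5*p - 198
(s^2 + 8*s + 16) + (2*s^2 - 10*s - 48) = 3*s^2 - 2*s - 32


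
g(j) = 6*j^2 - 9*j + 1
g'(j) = 12*j - 9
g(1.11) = -1.60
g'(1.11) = 4.32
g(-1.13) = 18.83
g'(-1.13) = -22.56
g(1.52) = 1.18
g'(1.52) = 9.24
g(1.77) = 3.87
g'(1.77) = 12.24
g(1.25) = -0.88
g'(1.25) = 6.00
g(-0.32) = 4.49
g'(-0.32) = -12.84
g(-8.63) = 525.53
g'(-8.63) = -112.56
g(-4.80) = 182.44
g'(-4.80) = -66.60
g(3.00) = 28.00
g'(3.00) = 27.00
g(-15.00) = 1486.00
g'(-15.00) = -189.00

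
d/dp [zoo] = 0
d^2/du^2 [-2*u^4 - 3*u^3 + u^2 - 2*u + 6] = -24*u^2 - 18*u + 2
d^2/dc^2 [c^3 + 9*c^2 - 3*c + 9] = 6*c + 18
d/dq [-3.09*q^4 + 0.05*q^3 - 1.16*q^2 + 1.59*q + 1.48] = -12.36*q^3 + 0.15*q^2 - 2.32*q + 1.59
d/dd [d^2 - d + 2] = 2*d - 1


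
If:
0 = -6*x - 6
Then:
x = -1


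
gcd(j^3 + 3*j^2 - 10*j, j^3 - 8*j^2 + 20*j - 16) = j - 2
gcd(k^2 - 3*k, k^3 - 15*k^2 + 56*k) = k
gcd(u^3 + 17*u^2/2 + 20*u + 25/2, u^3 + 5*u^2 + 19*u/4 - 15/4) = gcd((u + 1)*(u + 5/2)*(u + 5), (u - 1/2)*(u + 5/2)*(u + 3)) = u + 5/2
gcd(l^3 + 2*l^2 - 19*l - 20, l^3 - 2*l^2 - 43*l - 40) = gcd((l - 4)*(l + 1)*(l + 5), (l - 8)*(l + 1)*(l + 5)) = l^2 + 6*l + 5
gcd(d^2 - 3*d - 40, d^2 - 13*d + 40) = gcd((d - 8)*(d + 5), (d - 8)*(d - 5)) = d - 8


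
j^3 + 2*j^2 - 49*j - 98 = (j - 7)*(j + 2)*(j + 7)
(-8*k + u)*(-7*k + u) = 56*k^2 - 15*k*u + u^2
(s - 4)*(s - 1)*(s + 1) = s^3 - 4*s^2 - s + 4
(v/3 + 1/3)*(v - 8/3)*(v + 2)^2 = v^4/3 + 7*v^3/9 - 16*v^2/9 - 52*v/9 - 32/9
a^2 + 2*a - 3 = (a - 1)*(a + 3)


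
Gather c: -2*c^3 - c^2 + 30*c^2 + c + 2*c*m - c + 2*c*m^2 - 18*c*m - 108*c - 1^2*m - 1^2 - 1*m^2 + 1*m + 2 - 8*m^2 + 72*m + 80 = -2*c^3 + 29*c^2 + c*(2*m^2 - 16*m - 108) - 9*m^2 + 72*m + 81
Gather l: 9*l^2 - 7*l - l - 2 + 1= 9*l^2 - 8*l - 1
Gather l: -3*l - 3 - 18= -3*l - 21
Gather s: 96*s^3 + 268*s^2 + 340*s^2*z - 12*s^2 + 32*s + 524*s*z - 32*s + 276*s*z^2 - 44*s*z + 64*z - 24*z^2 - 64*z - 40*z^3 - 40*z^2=96*s^3 + s^2*(340*z + 256) + s*(276*z^2 + 480*z) - 40*z^3 - 64*z^2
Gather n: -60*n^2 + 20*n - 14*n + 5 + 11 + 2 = -60*n^2 + 6*n + 18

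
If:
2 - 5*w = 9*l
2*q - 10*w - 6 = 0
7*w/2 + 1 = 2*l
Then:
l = 24/83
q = 199/83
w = -10/83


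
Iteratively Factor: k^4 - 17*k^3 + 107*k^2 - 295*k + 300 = (k - 5)*(k^3 - 12*k^2 + 47*k - 60) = (k - 5)^2*(k^2 - 7*k + 12) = (k - 5)^2*(k - 3)*(k - 4)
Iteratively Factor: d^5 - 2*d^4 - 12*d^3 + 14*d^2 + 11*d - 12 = (d - 1)*(d^4 - d^3 - 13*d^2 + d + 12) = (d - 1)*(d + 3)*(d^3 - 4*d^2 - d + 4) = (d - 1)^2*(d + 3)*(d^2 - 3*d - 4) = (d - 4)*(d - 1)^2*(d + 3)*(d + 1)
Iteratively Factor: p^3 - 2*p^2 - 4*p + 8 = (p + 2)*(p^2 - 4*p + 4) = (p - 2)*(p + 2)*(p - 2)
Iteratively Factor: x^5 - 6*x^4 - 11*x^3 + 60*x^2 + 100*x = (x)*(x^4 - 6*x^3 - 11*x^2 + 60*x + 100) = x*(x + 2)*(x^3 - 8*x^2 + 5*x + 50) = x*(x - 5)*(x + 2)*(x^2 - 3*x - 10) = x*(x - 5)^2*(x + 2)*(x + 2)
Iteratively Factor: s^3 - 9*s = (s + 3)*(s^2 - 3*s) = (s - 3)*(s + 3)*(s)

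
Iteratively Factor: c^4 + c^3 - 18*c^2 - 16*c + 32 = (c + 2)*(c^3 - c^2 - 16*c + 16) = (c - 4)*(c + 2)*(c^2 + 3*c - 4) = (c - 4)*(c - 1)*(c + 2)*(c + 4)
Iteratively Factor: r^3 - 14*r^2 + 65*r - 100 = (r - 5)*(r^2 - 9*r + 20) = (r - 5)^2*(r - 4)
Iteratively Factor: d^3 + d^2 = (d + 1)*(d^2) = d*(d + 1)*(d)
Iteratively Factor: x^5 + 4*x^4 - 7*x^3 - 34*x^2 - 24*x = (x)*(x^4 + 4*x^3 - 7*x^2 - 34*x - 24) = x*(x + 4)*(x^3 - 7*x - 6) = x*(x + 1)*(x + 4)*(x^2 - x - 6) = x*(x + 1)*(x + 2)*(x + 4)*(x - 3)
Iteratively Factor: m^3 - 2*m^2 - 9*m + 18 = (m + 3)*(m^2 - 5*m + 6) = (m - 3)*(m + 3)*(m - 2)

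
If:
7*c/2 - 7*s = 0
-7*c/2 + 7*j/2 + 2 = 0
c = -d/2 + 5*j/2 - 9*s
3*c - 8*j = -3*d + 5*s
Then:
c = -8/51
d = -228/119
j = -260/357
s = -4/51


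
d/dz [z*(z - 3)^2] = 3*(z - 3)*(z - 1)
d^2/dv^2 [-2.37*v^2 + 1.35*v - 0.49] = -4.74000000000000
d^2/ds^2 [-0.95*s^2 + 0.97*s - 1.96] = -1.90000000000000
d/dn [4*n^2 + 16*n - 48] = 8*n + 16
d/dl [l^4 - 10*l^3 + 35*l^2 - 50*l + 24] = 4*l^3 - 30*l^2 + 70*l - 50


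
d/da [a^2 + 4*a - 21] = 2*a + 4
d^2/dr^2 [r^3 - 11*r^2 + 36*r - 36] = 6*r - 22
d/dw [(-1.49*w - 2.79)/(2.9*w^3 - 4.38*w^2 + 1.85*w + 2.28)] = (8.642*w^3 + 17.7468*w^2 - 24.4404*w + 1.7643)/(8.41*w^6 - 25.404*w^5 + 29.9144*w^4 - 2.982*w^3 - 16.5503*w^2 + 8.436*w + 5.1984)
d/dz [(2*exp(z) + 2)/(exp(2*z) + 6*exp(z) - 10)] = 2*(-2*(exp(z) + 1)*(exp(z) + 3) + exp(2*z) + 6*exp(z) - 10)*exp(z)/(exp(2*z) + 6*exp(z) - 10)^2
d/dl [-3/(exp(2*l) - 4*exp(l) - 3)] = 6*(exp(l) - 2)*exp(l)/(-exp(2*l) + 4*exp(l) + 3)^2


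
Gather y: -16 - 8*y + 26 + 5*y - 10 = -3*y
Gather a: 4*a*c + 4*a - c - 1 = a*(4*c + 4) - c - 1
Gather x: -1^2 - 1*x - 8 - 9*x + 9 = -10*x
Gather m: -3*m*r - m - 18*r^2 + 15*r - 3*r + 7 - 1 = m*(-3*r - 1) - 18*r^2 + 12*r + 6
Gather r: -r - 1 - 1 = -r - 2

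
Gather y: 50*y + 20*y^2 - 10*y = 20*y^2 + 40*y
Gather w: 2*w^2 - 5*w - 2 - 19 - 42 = 2*w^2 - 5*w - 63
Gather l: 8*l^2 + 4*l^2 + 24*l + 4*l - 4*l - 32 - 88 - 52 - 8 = 12*l^2 + 24*l - 180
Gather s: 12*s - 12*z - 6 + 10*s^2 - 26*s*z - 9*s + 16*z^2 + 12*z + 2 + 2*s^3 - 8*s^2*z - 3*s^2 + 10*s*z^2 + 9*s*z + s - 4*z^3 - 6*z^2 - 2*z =2*s^3 + s^2*(7 - 8*z) + s*(10*z^2 - 17*z + 4) - 4*z^3 + 10*z^2 - 2*z - 4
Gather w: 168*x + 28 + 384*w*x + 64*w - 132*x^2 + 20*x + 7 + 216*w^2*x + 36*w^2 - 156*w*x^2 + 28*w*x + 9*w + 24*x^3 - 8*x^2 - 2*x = w^2*(216*x + 36) + w*(-156*x^2 + 412*x + 73) + 24*x^3 - 140*x^2 + 186*x + 35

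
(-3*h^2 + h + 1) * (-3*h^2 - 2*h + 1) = 9*h^4 + 3*h^3 - 8*h^2 - h + 1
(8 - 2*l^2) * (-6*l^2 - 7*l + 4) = 12*l^4 + 14*l^3 - 56*l^2 - 56*l + 32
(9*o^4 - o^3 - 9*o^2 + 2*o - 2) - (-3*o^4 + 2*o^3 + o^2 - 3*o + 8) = 12*o^4 - 3*o^3 - 10*o^2 + 5*o - 10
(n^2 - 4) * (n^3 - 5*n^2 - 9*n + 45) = n^5 - 5*n^4 - 13*n^3 + 65*n^2 + 36*n - 180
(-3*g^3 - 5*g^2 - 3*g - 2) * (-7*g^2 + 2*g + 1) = 21*g^5 + 29*g^4 + 8*g^3 + 3*g^2 - 7*g - 2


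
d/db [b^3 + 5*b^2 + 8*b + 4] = 3*b^2 + 10*b + 8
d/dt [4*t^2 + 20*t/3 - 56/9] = 8*t + 20/3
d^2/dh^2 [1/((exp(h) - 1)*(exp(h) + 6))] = (4*exp(3*h) + 15*exp(2*h) + 49*exp(h) + 30)*exp(h)/(exp(6*h) + 15*exp(5*h) + 57*exp(4*h) - 55*exp(3*h) - 342*exp(2*h) + 540*exp(h) - 216)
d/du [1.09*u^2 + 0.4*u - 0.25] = 2.18*u + 0.4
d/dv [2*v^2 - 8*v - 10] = 4*v - 8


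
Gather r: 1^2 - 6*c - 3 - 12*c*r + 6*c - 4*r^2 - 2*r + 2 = -4*r^2 + r*(-12*c - 2)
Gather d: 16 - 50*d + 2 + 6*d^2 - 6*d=6*d^2 - 56*d + 18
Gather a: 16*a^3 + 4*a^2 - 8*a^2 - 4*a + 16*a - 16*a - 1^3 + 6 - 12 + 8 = 16*a^3 - 4*a^2 - 4*a + 1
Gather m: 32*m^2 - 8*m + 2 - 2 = 32*m^2 - 8*m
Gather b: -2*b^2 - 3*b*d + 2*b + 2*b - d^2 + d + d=-2*b^2 + b*(4 - 3*d) - d^2 + 2*d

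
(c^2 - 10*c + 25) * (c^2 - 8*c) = c^4 - 18*c^3 + 105*c^2 - 200*c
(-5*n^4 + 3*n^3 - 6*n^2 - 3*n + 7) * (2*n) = -10*n^5 + 6*n^4 - 12*n^3 - 6*n^2 + 14*n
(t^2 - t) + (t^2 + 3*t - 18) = 2*t^2 + 2*t - 18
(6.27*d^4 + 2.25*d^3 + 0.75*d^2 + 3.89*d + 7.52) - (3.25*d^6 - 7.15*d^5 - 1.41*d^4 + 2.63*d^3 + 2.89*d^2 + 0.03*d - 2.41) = -3.25*d^6 + 7.15*d^5 + 7.68*d^4 - 0.38*d^3 - 2.14*d^2 + 3.86*d + 9.93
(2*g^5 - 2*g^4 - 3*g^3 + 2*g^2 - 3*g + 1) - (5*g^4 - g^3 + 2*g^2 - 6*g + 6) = 2*g^5 - 7*g^4 - 2*g^3 + 3*g - 5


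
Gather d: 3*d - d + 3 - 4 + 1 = 2*d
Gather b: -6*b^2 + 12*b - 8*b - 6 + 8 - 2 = -6*b^2 + 4*b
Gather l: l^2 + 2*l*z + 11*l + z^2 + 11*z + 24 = l^2 + l*(2*z + 11) + z^2 + 11*z + 24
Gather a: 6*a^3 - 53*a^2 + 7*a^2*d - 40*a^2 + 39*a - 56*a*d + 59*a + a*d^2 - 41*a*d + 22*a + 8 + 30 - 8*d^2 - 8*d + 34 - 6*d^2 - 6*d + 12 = 6*a^3 + a^2*(7*d - 93) + a*(d^2 - 97*d + 120) - 14*d^2 - 14*d + 84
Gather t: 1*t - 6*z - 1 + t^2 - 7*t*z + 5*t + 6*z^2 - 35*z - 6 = t^2 + t*(6 - 7*z) + 6*z^2 - 41*z - 7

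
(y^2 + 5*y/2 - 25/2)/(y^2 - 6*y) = (2*y^2 + 5*y - 25)/(2*y*(y - 6))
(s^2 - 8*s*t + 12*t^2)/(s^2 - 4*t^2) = (s - 6*t)/(s + 2*t)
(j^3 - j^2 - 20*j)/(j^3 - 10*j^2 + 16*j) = (j^2 - j - 20)/(j^2 - 10*j + 16)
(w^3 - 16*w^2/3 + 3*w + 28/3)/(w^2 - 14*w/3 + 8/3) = (3*w^2 - 4*w - 7)/(3*w - 2)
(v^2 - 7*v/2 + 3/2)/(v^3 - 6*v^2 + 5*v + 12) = (v - 1/2)/(v^2 - 3*v - 4)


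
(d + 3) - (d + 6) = -3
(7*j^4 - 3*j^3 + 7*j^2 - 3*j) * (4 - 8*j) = -56*j^5 + 52*j^4 - 68*j^3 + 52*j^2 - 12*j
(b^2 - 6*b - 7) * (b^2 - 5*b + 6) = b^4 - 11*b^3 + 29*b^2 - b - 42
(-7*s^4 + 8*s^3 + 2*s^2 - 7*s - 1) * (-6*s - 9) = 42*s^5 + 15*s^4 - 84*s^3 + 24*s^2 + 69*s + 9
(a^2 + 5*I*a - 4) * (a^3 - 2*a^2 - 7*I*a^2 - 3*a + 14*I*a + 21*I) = a^5 - 2*a^4 - 2*I*a^4 + 28*a^3 + 4*I*a^3 - 62*a^2 + 34*I*a^2 - 93*a - 56*I*a - 84*I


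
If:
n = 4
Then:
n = 4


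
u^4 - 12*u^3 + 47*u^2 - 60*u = u*(u - 5)*(u - 4)*(u - 3)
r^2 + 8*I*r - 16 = (r + 4*I)^2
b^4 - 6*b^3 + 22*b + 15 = (b - 5)*(b - 3)*(b + 1)^2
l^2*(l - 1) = l^3 - l^2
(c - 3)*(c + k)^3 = c^4 + 3*c^3*k - 3*c^3 + 3*c^2*k^2 - 9*c^2*k + c*k^3 - 9*c*k^2 - 3*k^3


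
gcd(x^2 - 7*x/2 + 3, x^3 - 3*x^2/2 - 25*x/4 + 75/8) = x - 3/2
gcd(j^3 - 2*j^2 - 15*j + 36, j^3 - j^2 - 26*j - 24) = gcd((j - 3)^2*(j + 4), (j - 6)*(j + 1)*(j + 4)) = j + 4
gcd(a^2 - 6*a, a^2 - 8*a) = a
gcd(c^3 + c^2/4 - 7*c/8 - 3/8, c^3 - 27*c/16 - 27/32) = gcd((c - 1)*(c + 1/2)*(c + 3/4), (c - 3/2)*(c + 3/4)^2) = c + 3/4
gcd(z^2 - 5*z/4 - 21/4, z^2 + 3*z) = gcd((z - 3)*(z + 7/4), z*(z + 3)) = 1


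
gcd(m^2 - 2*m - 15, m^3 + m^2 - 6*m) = m + 3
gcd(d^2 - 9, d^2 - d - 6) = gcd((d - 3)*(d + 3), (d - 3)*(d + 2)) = d - 3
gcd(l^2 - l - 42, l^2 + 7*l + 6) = l + 6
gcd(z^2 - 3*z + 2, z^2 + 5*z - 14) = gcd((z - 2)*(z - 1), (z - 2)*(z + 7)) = z - 2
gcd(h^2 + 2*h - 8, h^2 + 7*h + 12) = h + 4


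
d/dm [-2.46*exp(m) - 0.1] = -2.46*exp(m)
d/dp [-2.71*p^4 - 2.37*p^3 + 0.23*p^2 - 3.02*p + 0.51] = -10.84*p^3 - 7.11*p^2 + 0.46*p - 3.02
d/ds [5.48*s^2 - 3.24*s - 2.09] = 10.96*s - 3.24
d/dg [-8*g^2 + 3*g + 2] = 3 - 16*g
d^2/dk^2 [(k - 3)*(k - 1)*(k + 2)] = 6*k - 4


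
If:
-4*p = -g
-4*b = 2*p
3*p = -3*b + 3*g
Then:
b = 0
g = 0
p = 0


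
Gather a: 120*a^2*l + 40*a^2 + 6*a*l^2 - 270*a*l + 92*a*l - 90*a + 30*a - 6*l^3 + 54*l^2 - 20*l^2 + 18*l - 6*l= a^2*(120*l + 40) + a*(6*l^2 - 178*l - 60) - 6*l^3 + 34*l^2 + 12*l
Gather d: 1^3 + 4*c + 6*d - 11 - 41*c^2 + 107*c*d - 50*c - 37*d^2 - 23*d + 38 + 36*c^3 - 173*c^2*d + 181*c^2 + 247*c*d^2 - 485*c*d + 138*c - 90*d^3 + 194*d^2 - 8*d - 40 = 36*c^3 + 140*c^2 + 92*c - 90*d^3 + d^2*(247*c + 157) + d*(-173*c^2 - 378*c - 25) - 12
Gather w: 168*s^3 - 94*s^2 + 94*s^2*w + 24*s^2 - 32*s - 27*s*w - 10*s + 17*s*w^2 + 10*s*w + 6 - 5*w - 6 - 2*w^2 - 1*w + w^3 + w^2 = 168*s^3 - 70*s^2 - 42*s + w^3 + w^2*(17*s - 1) + w*(94*s^2 - 17*s - 6)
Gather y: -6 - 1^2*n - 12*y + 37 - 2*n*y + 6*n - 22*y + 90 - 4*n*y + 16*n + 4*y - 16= 21*n + y*(-6*n - 30) + 105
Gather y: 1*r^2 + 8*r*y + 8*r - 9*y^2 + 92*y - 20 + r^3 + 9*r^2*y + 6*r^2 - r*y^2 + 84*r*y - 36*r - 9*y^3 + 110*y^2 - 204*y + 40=r^3 + 7*r^2 - 28*r - 9*y^3 + y^2*(101 - r) + y*(9*r^2 + 92*r - 112) + 20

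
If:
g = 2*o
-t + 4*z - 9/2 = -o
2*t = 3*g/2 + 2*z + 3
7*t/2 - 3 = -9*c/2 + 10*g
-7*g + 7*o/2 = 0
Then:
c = -37/18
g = 0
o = 0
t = 7/2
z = 2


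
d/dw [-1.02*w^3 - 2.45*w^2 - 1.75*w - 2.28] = -3.06*w^2 - 4.9*w - 1.75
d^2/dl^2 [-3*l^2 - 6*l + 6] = -6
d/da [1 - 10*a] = -10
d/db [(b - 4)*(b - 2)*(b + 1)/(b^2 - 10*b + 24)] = (b^2 - 12*b + 8)/(b^2 - 12*b + 36)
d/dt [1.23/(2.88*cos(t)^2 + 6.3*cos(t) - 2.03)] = (7.0848*cos(t) + 7.749)*sin(t)/(2.88*cos(t)^2 + 6.3*cos(t) - 2.03)^2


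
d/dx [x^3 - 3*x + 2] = 3*x^2 - 3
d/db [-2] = 0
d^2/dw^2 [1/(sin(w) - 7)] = (-7*sin(w) + cos(w)^2 + 1)/(sin(w) - 7)^3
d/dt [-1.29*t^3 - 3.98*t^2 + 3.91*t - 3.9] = -3.87*t^2 - 7.96*t + 3.91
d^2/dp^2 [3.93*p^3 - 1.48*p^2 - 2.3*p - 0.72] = 23.58*p - 2.96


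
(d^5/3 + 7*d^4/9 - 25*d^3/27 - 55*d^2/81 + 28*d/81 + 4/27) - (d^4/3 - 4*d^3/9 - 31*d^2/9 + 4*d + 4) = d^5/3 + 4*d^4/9 - 13*d^3/27 + 224*d^2/81 - 296*d/81 - 104/27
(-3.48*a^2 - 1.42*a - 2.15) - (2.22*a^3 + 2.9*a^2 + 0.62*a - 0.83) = -2.22*a^3 - 6.38*a^2 - 2.04*a - 1.32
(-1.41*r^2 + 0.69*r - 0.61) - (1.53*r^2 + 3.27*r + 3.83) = -2.94*r^2 - 2.58*r - 4.44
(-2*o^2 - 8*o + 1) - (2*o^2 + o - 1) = -4*o^2 - 9*o + 2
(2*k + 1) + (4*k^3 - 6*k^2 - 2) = 4*k^3 - 6*k^2 + 2*k - 1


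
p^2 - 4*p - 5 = (p - 5)*(p + 1)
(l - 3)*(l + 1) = l^2 - 2*l - 3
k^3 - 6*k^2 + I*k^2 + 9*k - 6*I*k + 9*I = (k - 3)^2*(k + I)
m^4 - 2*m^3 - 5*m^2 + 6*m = m*(m - 3)*(m - 1)*(m + 2)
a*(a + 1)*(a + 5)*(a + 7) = a^4 + 13*a^3 + 47*a^2 + 35*a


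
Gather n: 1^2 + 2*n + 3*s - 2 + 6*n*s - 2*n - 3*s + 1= 6*n*s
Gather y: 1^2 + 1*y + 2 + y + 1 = 2*y + 4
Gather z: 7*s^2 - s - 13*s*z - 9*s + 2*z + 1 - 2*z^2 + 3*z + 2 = 7*s^2 - 10*s - 2*z^2 + z*(5 - 13*s) + 3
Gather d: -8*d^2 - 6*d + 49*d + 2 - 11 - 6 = -8*d^2 + 43*d - 15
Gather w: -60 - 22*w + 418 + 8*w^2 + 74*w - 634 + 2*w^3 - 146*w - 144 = 2*w^3 + 8*w^2 - 94*w - 420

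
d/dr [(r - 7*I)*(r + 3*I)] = 2*r - 4*I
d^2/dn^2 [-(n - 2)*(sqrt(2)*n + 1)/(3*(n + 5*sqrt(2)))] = 6*(-5*sqrt(2) - 2)/(n^3 + 15*sqrt(2)*n^2 + 150*n + 250*sqrt(2))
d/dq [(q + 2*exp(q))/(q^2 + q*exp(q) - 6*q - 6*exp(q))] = (-(q + 2*exp(q))*(q*exp(q) + 2*q - 5*exp(q) - 6) + (2*exp(q) + 1)*(q^2 + q*exp(q) - 6*q - 6*exp(q)))/(q^2 + q*exp(q) - 6*q - 6*exp(q))^2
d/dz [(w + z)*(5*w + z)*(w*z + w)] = w*(5*w^2 + 12*w*z + 6*w + 3*z^2 + 2*z)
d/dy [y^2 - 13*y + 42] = 2*y - 13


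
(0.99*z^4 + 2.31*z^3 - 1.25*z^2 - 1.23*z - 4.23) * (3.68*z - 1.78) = 3.6432*z^5 + 6.7386*z^4 - 8.7118*z^3 - 2.3014*z^2 - 13.377*z + 7.5294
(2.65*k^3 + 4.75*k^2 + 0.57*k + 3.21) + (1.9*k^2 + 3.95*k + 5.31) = 2.65*k^3 + 6.65*k^2 + 4.52*k + 8.52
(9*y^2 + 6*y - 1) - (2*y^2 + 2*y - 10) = 7*y^2 + 4*y + 9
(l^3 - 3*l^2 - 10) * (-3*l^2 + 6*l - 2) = -3*l^5 + 15*l^4 - 20*l^3 + 36*l^2 - 60*l + 20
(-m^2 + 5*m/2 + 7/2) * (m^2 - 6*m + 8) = -m^4 + 17*m^3/2 - 39*m^2/2 - m + 28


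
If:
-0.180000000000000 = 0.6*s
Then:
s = -0.30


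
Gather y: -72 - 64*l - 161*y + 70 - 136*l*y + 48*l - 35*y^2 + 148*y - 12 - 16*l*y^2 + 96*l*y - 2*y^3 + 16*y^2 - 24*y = -16*l - 2*y^3 + y^2*(-16*l - 19) + y*(-40*l - 37) - 14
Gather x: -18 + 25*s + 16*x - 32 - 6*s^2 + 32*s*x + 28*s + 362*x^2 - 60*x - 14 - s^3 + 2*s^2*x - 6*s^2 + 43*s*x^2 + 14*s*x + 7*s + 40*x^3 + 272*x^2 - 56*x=-s^3 - 12*s^2 + 60*s + 40*x^3 + x^2*(43*s + 634) + x*(2*s^2 + 46*s - 100) - 64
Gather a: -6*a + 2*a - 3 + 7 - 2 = 2 - 4*a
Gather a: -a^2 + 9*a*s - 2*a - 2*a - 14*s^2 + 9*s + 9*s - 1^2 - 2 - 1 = -a^2 + a*(9*s - 4) - 14*s^2 + 18*s - 4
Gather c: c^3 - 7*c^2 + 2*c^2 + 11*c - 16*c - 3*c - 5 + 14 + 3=c^3 - 5*c^2 - 8*c + 12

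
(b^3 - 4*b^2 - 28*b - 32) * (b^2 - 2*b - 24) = b^5 - 6*b^4 - 44*b^3 + 120*b^2 + 736*b + 768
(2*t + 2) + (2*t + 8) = 4*t + 10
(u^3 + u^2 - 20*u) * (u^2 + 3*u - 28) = u^5 + 4*u^4 - 45*u^3 - 88*u^2 + 560*u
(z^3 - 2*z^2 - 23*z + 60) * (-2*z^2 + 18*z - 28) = -2*z^5 + 22*z^4 - 18*z^3 - 478*z^2 + 1724*z - 1680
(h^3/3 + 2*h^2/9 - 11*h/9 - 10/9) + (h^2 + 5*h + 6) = h^3/3 + 11*h^2/9 + 34*h/9 + 44/9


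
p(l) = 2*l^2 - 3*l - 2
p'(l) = 4*l - 3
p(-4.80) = 58.48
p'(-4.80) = -22.20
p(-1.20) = 4.48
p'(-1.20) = -7.80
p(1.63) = -1.58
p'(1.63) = 3.52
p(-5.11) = 65.55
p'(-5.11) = -23.44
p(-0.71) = 1.14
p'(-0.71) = -5.84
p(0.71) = -3.12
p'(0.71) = -0.16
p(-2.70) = 20.68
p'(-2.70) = -13.80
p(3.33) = 10.19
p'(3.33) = 10.32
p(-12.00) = 322.00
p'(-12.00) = -51.00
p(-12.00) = 322.00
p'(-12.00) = -51.00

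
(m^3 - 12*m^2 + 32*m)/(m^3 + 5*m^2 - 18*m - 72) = m*(m - 8)/(m^2 + 9*m + 18)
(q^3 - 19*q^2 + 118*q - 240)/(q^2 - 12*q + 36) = (q^2 - 13*q + 40)/(q - 6)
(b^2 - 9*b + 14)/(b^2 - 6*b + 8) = (b - 7)/(b - 4)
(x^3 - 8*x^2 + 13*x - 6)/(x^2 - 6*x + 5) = (x^2 - 7*x + 6)/(x - 5)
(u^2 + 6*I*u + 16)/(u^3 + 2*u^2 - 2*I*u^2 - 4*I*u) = (u + 8*I)/(u*(u + 2))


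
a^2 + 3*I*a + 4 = (a - I)*(a + 4*I)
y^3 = y^3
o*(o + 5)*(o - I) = o^3 + 5*o^2 - I*o^2 - 5*I*o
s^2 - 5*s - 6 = (s - 6)*(s + 1)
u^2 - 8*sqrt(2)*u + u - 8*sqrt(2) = (u + 1)*(u - 8*sqrt(2))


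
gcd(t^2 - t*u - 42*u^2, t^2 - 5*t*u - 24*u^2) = 1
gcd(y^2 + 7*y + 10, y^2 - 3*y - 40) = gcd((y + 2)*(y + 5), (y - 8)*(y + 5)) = y + 5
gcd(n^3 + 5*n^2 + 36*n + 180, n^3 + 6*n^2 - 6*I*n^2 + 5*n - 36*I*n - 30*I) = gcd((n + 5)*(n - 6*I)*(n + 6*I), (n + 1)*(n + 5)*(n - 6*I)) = n^2 + n*(5 - 6*I) - 30*I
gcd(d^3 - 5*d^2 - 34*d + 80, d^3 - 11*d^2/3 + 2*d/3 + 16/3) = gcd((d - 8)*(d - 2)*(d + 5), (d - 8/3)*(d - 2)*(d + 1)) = d - 2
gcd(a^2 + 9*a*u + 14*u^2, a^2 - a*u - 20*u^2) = 1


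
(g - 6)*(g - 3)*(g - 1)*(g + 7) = g^4 - 3*g^3 - 43*g^2 + 171*g - 126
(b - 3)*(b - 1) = b^2 - 4*b + 3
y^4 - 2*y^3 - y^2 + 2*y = y*(y - 2)*(y - 1)*(y + 1)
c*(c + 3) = c^2 + 3*c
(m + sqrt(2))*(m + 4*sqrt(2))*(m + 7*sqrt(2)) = m^3 + 12*sqrt(2)*m^2 + 78*m + 56*sqrt(2)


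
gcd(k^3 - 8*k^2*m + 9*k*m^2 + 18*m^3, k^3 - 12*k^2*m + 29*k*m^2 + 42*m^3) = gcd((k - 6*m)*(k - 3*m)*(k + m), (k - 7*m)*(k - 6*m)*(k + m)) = k^2 - 5*k*m - 6*m^2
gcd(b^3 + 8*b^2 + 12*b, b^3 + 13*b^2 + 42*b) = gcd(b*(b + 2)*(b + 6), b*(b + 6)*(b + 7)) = b^2 + 6*b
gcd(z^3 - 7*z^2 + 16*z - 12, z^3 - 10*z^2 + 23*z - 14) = z - 2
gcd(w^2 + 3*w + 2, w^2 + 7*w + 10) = w + 2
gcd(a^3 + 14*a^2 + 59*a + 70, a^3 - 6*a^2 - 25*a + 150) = a + 5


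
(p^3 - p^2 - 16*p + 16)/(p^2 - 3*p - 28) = (p^2 - 5*p + 4)/(p - 7)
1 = 1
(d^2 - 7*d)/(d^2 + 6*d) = (d - 7)/(d + 6)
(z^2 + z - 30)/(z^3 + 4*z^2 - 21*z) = (z^2 + z - 30)/(z*(z^2 + 4*z - 21))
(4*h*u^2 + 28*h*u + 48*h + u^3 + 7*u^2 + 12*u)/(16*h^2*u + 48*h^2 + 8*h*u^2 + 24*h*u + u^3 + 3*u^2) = (u + 4)/(4*h + u)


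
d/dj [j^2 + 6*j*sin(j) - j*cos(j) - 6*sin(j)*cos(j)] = j*sin(j) + 6*j*cos(j) + 2*j + 6*sin(j) - cos(j) - 6*cos(2*j)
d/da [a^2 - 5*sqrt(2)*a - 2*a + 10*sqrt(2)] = 2*a - 5*sqrt(2) - 2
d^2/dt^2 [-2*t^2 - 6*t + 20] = -4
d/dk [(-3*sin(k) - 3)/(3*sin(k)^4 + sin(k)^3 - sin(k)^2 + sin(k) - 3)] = 3*(9*sin(k)^4 + 14*sin(k)^3 + 2*sin(k)^2 - 2*sin(k) + 4)*cos(k)/(3*sin(k)^4 + sin(k)^3 - sin(k)^2 + sin(k) - 3)^2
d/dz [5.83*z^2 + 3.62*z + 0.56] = 11.66*z + 3.62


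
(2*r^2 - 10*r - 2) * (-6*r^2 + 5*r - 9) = -12*r^4 + 70*r^3 - 56*r^2 + 80*r + 18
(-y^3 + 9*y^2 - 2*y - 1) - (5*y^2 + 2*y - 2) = -y^3 + 4*y^2 - 4*y + 1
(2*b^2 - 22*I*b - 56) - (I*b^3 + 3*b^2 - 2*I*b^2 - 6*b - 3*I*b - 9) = -I*b^3 - b^2 + 2*I*b^2 + 6*b - 19*I*b - 47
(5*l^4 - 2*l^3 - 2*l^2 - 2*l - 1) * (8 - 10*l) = -50*l^5 + 60*l^4 + 4*l^3 + 4*l^2 - 6*l - 8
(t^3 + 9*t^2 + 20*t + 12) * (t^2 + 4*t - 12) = t^5 + 13*t^4 + 44*t^3 - 16*t^2 - 192*t - 144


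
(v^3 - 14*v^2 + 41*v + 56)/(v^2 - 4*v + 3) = (v^3 - 14*v^2 + 41*v + 56)/(v^2 - 4*v + 3)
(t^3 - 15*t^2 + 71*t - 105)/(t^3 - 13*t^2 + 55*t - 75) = (t - 7)/(t - 5)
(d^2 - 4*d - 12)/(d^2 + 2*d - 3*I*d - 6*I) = (d - 6)/(d - 3*I)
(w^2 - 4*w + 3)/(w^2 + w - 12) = (w - 1)/(w + 4)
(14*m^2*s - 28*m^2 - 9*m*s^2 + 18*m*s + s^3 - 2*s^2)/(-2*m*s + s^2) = -7*m + 14*m/s + s - 2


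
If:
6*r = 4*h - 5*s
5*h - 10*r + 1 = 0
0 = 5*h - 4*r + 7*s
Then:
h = 31/110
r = 53/220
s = -7/110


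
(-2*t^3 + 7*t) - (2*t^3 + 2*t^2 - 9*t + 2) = -4*t^3 - 2*t^2 + 16*t - 2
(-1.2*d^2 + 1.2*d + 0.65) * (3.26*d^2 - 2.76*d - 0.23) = -3.912*d^4 + 7.224*d^3 - 0.917*d^2 - 2.07*d - 0.1495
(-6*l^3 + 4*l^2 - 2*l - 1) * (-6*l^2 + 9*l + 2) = 36*l^5 - 78*l^4 + 36*l^3 - 4*l^2 - 13*l - 2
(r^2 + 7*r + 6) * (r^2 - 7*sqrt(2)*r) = r^4 - 7*sqrt(2)*r^3 + 7*r^3 - 49*sqrt(2)*r^2 + 6*r^2 - 42*sqrt(2)*r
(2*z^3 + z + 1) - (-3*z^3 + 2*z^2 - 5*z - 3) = 5*z^3 - 2*z^2 + 6*z + 4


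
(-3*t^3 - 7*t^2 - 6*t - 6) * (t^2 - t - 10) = -3*t^5 - 4*t^4 + 31*t^3 + 70*t^2 + 66*t + 60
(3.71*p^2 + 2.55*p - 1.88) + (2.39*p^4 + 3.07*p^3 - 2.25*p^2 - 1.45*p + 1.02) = 2.39*p^4 + 3.07*p^3 + 1.46*p^2 + 1.1*p - 0.86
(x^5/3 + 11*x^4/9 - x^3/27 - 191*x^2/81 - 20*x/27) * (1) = x^5/3 + 11*x^4/9 - x^3/27 - 191*x^2/81 - 20*x/27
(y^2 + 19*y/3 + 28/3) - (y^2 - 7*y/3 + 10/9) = 26*y/3 + 74/9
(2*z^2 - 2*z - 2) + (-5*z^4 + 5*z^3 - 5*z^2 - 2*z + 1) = -5*z^4 + 5*z^3 - 3*z^2 - 4*z - 1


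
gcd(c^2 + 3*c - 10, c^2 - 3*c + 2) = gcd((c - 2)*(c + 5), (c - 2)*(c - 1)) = c - 2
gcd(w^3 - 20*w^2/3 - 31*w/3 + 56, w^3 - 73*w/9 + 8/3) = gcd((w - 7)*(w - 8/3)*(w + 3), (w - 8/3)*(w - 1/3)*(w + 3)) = w^2 + w/3 - 8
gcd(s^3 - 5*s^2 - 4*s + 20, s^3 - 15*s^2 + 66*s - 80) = s^2 - 7*s + 10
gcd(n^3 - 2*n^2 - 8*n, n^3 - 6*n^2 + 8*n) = n^2 - 4*n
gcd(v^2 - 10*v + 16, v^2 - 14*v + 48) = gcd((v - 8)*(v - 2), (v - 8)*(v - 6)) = v - 8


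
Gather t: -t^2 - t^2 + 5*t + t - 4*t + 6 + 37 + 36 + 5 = -2*t^2 + 2*t + 84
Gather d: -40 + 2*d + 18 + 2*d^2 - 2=2*d^2 + 2*d - 24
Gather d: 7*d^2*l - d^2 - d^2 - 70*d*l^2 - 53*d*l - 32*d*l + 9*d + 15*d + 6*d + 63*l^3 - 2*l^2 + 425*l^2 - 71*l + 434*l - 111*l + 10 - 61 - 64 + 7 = d^2*(7*l - 2) + d*(-70*l^2 - 85*l + 30) + 63*l^3 + 423*l^2 + 252*l - 108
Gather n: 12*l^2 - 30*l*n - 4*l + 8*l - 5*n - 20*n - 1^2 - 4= 12*l^2 + 4*l + n*(-30*l - 25) - 5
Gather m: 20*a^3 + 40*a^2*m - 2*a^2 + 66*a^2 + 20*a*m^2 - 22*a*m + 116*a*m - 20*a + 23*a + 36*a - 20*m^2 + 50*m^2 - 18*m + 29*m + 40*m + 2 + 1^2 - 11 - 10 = 20*a^3 + 64*a^2 + 39*a + m^2*(20*a + 30) + m*(40*a^2 + 94*a + 51) - 18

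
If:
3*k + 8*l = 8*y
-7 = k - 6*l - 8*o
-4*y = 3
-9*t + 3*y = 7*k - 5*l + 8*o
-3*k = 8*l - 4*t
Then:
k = -32/97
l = -243/388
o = 2023/1552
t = -3/2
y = -3/4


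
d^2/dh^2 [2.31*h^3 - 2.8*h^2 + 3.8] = 13.86*h - 5.6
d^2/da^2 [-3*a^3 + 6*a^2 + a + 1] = 12 - 18*a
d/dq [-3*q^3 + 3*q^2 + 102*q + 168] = -9*q^2 + 6*q + 102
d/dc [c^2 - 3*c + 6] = 2*c - 3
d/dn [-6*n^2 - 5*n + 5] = -12*n - 5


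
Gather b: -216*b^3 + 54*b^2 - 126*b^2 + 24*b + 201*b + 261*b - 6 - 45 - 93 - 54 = -216*b^3 - 72*b^2 + 486*b - 198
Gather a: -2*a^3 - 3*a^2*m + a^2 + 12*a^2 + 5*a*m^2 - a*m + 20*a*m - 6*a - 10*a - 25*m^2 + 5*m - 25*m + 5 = -2*a^3 + a^2*(13 - 3*m) + a*(5*m^2 + 19*m - 16) - 25*m^2 - 20*m + 5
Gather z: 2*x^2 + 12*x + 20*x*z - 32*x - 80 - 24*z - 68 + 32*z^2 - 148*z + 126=2*x^2 - 20*x + 32*z^2 + z*(20*x - 172) - 22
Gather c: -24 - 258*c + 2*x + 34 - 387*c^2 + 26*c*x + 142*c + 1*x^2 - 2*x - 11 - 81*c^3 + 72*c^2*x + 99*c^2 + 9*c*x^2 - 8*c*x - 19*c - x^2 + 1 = -81*c^3 + c^2*(72*x - 288) + c*(9*x^2 + 18*x - 135)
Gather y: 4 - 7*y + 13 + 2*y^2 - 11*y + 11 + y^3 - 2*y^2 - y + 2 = y^3 - 19*y + 30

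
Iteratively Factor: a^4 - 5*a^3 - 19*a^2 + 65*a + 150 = (a - 5)*(a^3 - 19*a - 30) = (a - 5)^2*(a^2 + 5*a + 6) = (a - 5)^2*(a + 2)*(a + 3)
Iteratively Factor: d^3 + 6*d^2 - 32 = (d + 4)*(d^2 + 2*d - 8) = (d - 2)*(d + 4)*(d + 4)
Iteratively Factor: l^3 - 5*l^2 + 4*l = (l - 1)*(l^2 - 4*l) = (l - 4)*(l - 1)*(l)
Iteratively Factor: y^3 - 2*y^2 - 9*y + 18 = (y - 2)*(y^2 - 9) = (y - 3)*(y - 2)*(y + 3)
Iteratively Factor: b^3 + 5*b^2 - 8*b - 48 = (b - 3)*(b^2 + 8*b + 16) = (b - 3)*(b + 4)*(b + 4)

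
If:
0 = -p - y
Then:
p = -y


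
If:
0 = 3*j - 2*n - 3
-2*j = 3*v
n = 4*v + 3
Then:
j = 27/25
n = 3/25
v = -18/25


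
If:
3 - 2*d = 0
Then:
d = 3/2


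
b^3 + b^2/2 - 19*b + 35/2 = (b - 7/2)*(b - 1)*(b + 5)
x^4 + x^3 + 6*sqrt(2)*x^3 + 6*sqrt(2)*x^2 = x^2*(x + 1)*(x + 6*sqrt(2))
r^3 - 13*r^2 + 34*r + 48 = (r - 8)*(r - 6)*(r + 1)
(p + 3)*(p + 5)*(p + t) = p^3 + p^2*t + 8*p^2 + 8*p*t + 15*p + 15*t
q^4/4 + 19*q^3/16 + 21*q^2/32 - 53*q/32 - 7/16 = (q/4 + 1/2)*(q - 1)*(q + 1/4)*(q + 7/2)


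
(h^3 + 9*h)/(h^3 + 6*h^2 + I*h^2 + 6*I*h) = (h^2 + 9)/(h^2 + h*(6 + I) + 6*I)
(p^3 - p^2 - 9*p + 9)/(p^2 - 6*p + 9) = (p^2 + 2*p - 3)/(p - 3)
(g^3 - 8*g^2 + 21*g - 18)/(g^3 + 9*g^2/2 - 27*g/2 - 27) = 2*(g^2 - 5*g + 6)/(2*g^2 + 15*g + 18)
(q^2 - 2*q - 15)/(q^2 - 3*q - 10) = (q + 3)/(q + 2)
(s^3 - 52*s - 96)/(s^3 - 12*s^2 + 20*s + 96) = (s + 6)/(s - 6)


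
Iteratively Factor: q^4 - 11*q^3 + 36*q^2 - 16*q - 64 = (q - 4)*(q^3 - 7*q^2 + 8*q + 16) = (q - 4)^2*(q^2 - 3*q - 4) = (q - 4)^3*(q + 1)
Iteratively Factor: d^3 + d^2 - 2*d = (d)*(d^2 + d - 2) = d*(d - 1)*(d + 2)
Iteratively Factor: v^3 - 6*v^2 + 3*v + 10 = (v - 5)*(v^2 - v - 2) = (v - 5)*(v + 1)*(v - 2)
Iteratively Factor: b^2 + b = (b)*(b + 1)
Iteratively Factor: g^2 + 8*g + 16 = (g + 4)*(g + 4)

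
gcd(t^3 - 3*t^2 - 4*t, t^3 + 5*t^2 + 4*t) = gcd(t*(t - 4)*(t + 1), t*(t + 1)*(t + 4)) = t^2 + t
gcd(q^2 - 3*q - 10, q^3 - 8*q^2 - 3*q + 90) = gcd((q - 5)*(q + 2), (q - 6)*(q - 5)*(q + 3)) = q - 5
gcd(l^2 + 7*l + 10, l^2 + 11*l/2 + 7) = l + 2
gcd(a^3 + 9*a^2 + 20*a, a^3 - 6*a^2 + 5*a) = a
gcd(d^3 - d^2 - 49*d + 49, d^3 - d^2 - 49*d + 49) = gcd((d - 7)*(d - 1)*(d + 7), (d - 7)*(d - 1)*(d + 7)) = d^3 - d^2 - 49*d + 49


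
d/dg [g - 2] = 1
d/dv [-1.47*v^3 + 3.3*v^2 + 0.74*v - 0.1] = -4.41*v^2 + 6.6*v + 0.74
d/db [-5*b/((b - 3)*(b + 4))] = 5*(b^2 + 12)/(b^4 + 2*b^3 - 23*b^2 - 24*b + 144)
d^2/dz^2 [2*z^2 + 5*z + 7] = 4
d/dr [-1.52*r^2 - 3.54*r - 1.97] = -3.04*r - 3.54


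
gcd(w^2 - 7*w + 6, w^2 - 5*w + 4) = w - 1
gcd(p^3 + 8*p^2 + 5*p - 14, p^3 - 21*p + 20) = p - 1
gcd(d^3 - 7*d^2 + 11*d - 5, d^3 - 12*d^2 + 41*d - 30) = d^2 - 6*d + 5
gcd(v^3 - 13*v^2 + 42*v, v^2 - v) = v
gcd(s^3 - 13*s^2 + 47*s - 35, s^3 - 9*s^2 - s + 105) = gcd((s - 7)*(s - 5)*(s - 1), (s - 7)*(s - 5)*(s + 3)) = s^2 - 12*s + 35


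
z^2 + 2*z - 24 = (z - 4)*(z + 6)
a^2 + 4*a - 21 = (a - 3)*(a + 7)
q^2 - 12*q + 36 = (q - 6)^2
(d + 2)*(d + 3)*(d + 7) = d^3 + 12*d^2 + 41*d + 42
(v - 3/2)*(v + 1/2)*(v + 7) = v^3 + 6*v^2 - 31*v/4 - 21/4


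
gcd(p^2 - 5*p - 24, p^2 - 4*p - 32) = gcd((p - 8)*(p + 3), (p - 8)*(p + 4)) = p - 8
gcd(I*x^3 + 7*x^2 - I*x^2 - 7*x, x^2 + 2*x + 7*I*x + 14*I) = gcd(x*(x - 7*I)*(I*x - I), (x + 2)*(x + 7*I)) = 1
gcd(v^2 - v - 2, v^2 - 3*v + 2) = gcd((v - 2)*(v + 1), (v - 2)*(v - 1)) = v - 2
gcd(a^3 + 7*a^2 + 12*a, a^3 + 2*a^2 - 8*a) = a^2 + 4*a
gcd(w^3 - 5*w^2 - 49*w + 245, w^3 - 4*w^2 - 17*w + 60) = w - 5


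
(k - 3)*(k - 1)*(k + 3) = k^3 - k^2 - 9*k + 9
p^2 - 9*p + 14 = (p - 7)*(p - 2)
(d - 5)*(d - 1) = d^2 - 6*d + 5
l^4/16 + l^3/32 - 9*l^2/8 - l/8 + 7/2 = (l/4 + 1/2)*(l/4 + 1)*(l - 7/2)*(l - 2)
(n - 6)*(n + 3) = n^2 - 3*n - 18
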